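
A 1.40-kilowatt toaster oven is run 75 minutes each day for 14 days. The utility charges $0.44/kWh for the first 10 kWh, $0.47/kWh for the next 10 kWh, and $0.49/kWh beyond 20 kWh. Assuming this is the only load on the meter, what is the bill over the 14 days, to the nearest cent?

$11.31

Runtime = 75 min × 14 = 1050 min = 17.5 h
Energy = 1.4 kW × 17.5 h = 24.5 kWh
Tier 1 (0–10 kWh): 10 × $0.44 = $4.4
Tier 2 (10–20 kWh): 10 × $0.47 = $4.7
Above 20 kWh: 4.5 × $0.49 = $2.205
Bill = $11.31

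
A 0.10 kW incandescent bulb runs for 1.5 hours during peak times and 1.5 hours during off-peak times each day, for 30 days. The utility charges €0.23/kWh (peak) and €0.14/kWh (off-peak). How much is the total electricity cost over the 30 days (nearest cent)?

Peak energy = 0.1 kW × 1.5 h × 30 = 4.5 kWh
Off-peak energy = 0.1 kW × 1.5 h × 30 = 4.5 kWh
Cost = 4.5 × €0.23 + 4.5 × €0.14 = €1.035 + €0.63 = €1.67

€1.67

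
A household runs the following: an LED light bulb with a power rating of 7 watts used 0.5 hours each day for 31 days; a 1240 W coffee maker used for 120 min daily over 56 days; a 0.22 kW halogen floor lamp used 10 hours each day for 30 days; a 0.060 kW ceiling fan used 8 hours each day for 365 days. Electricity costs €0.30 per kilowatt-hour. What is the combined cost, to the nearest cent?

€114.06

LED light bulb: Runtime = 0.5 h/day × 31 days = 15.5 h
LED light bulb: 0.007 kW × 15.5 h = 0.1085 kWh
coffee maker: Runtime = 120 min × 56 = 6720 min = 112 h
coffee maker: 1.24 kW × 112 h = 138.88 kWh
halogen floor lamp: Runtime = 10 h/day × 30 days = 300 h
halogen floor lamp: 0.22 kW × 300 h = 66 kWh
ceiling fan: Runtime = 8 h/day × 365 days = 2920 h
ceiling fan: 0.06 kW × 2920 h = 175.2 kWh
Total energy = 380.1885 kWh
Cost = 380.1885 × €0.30 = €114.06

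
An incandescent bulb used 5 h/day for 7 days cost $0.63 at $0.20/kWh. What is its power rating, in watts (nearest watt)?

90 W

Energy = $0.63 ÷ $0.20/kWh = 3.15 kWh
Runtime = 5 h/day × 7 days = 35 h
Power = 3.15 kWh ÷ 35 h = 0.09 kW = 90 W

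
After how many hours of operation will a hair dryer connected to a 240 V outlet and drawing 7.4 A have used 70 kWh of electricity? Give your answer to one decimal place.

39.4 h

Power = 7.4 A × 240 V = 1776 W = 1.776 kW
Hours = 70 kWh ÷ 1.776 kW = 39.4 h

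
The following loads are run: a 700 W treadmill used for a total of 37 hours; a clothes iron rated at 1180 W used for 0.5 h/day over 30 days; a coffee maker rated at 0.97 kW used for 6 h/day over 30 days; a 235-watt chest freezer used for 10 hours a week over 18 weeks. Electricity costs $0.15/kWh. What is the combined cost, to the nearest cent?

$39.08

treadmill: 0.7 kW × 37 h = 25.9 kWh
clothes iron: Runtime = 0.5 h/day × 30 days = 15 h
clothes iron: 1.18 kW × 15 h = 17.7 kWh
coffee maker: Runtime = 6 h/day × 30 days = 180 h
coffee maker: 0.97 kW × 180 h = 174.6 kWh
chest freezer: Runtime = 10 h/week × 18 weeks = 180 h
chest freezer: 0.235 kW × 180 h = 42.3 kWh
Total energy = 260.5 kWh
Cost = 260.5 × $0.15 = $39.08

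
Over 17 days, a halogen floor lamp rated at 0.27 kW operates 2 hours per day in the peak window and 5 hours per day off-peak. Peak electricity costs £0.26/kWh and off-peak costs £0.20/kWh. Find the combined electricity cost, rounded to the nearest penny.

£6.98

Peak energy = 0.27 kW × 2 h × 17 = 9.18 kWh
Off-peak energy = 0.27 kW × 5 h × 17 = 22.95 kWh
Cost = 9.18 × £0.26 + 22.95 × £0.20 = £2.3868 + £4.59 = £6.98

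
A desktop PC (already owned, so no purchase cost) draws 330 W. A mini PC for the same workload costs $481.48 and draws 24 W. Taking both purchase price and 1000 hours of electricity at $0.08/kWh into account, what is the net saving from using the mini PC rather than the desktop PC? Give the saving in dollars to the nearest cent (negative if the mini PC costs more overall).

desktop PC: $0.00 + (330/1000) kW × 1000 h × $0.08 = $0.00 + $26.4 = $26.4
mini PC: $481.48 + (24/1000) kW × 1000 h × $0.08 = $481.48 + $1.92 = $483.4
Saving = $26.4 − $483.4 = −$457

-$457.00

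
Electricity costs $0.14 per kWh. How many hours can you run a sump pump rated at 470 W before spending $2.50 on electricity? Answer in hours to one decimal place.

Energy available = $2.50 ÷ $0.14/kWh = 17.8571 kWh
Hours = 17.8571 kWh ÷ 0.47 kW = 38.0 h

38.0 h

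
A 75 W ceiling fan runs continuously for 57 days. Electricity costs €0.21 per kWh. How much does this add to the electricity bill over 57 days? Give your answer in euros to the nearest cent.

Runtime = 24 h × 57 = 1368 h
Energy = 0.075 kW × 1368 h = 102.6 kWh
Cost = 102.6 kWh × €0.21/kWh = €21.55

€21.55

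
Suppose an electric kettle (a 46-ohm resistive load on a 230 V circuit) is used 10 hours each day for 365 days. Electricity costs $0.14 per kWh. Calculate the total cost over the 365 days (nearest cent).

Power = V²/R = 230²/46 = 1150 W = 1.15 kW
Runtime = 10 h/day × 365 days = 3650 h
Energy = 1.15 kW × 3650 h = 4197.5 kWh
Cost = 4197.5 kWh × $0.14/kWh = $587.65

$587.65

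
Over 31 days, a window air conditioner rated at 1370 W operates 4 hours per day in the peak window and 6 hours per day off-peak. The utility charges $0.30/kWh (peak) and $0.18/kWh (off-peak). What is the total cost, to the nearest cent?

Peak energy = 1.37 kW × 4 h × 31 = 169.88 kWh
Off-peak energy = 1.37 kW × 6 h × 31 = 254.82 kWh
Cost = 169.88 × $0.30 + 254.82 × $0.18 = $50.964 + $45.8676 = $96.83

$96.83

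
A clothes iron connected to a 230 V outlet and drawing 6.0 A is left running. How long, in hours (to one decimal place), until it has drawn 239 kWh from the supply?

Power = 6.0 A × 230 V = 1380 W = 1.38 kW
Hours = 239 kWh ÷ 1.38 kW = 173.2 h

173.2 h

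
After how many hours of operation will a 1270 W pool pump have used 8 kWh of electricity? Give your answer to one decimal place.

Hours = 8 kWh ÷ 1.27 kW = 6.3 h

6.3 h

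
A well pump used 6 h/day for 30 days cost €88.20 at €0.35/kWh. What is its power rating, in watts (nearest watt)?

Energy = €88.20 ÷ €0.35/kWh = 252 kWh
Runtime = 6 h/day × 30 days = 180 h
Power = 252 kWh ÷ 180 h = 1.4 kW = 1400 W

1400 W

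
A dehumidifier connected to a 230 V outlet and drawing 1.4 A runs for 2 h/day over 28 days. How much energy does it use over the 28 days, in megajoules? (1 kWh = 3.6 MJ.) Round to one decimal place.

Power = 1.4 A × 230 V = 322 W = 0.322 kW
Runtime = 2 h/day × 28 days = 56 h
Energy = 0.322 kW × 56 h = 18.032 kWh
= 18.032 × 3.6 MJ = 64.9 MJ

64.9 MJ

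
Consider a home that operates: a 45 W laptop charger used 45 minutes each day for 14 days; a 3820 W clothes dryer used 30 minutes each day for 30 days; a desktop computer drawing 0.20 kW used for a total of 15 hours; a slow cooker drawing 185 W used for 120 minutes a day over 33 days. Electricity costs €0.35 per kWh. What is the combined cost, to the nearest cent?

€25.54

laptop charger: Runtime = 45 min × 14 = 630 min = 10.5 h
laptop charger: 0.045 kW × 10.5 h = 0.4725 kWh
clothes dryer: Runtime = 30 min × 30 = 900 min = 15 h
clothes dryer: 3.82 kW × 15 h = 57.3 kWh
desktop computer: 0.2 kW × 15 h = 3 kWh
slow cooker: Runtime = 120 min × 33 = 3960 min = 66 h
slow cooker: 0.185 kW × 66 h = 12.21 kWh
Total energy = 72.9825 kWh
Cost = 72.9825 × €0.35 = €25.54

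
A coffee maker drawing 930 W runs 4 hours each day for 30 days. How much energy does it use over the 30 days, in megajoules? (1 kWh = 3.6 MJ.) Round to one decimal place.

401.8 MJ

Runtime = 4 h/day × 30 days = 120 h
Energy = 0.93 kW × 120 h = 111.6 kWh
= 111.6 × 3.6 MJ = 401.8 MJ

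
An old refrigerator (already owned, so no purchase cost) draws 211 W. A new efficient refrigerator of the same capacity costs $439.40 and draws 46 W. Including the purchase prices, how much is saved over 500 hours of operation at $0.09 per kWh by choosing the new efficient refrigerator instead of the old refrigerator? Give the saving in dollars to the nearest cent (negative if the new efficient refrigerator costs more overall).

-$431.98

old refrigerator: $0.00 + (211/1000) kW × 500 h × $0.09 = $0.00 + $9.495 = $9.495
new efficient refrigerator: $439.40 + (46/1000) kW × 500 h × $0.09 = $439.40 + $2.07 = $441.47
Saving = $9.495 − $441.47 = −$431.975 → -$431.98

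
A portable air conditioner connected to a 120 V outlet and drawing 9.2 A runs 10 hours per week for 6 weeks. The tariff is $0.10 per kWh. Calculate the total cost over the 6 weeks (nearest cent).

Power = 9.2 A × 120 V = 1104 W = 1.104 kW
Runtime = 10 h/week × 6 weeks = 60 h
Energy = 1.104 kW × 60 h = 66.24 kWh
Cost = 66.24 kWh × $0.10/kWh = $6.62

$6.62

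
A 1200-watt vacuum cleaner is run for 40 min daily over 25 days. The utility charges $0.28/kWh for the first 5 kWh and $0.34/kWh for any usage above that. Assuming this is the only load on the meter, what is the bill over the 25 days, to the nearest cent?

$6.50

Runtime = 40 min × 25 = 1000 min = 16.666666… h
Energy = 1.2 kW × 16.666666… h = 20 kWh
Tier 1 (0–5 kWh): 5 × $0.28 = $1.4
Above 5 kWh: 15 × $0.34 = $5.1
Bill = $6.50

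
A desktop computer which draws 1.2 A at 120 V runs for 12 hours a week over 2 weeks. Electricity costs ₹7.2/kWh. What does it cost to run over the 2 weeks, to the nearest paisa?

₹24.88

Power = 1.2 A × 120 V = 144 W = 0.144 kW
Runtime = 12 h/week × 2 weeks = 24 h
Energy = 0.144 kW × 24 h = 3.456 kWh
Cost = 3.456 kWh × ₹7.2/kWh = ₹24.88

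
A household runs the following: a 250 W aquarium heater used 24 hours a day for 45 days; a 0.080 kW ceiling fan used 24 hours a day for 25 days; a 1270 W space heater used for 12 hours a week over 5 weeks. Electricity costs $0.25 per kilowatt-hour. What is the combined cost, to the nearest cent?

$98.55

aquarium heater: Runtime = 24 h × 45 = 1080 h
aquarium heater: 0.25 kW × 1080 h = 270 kWh
ceiling fan: Runtime = 24 h × 25 = 600 h
ceiling fan: 0.08 kW × 600 h = 48 kWh
space heater: Runtime = 12 h/week × 5 weeks = 60 h
space heater: 1.27 kW × 60 h = 76.2 kWh
Total energy = 394.2 kWh
Cost = 394.2 × $0.25 = $98.55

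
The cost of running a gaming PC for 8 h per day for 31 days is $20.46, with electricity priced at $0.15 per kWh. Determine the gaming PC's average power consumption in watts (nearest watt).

Energy = $20.46 ÷ $0.15/kWh = 136.4 kWh
Runtime = 8 h/day × 31 days = 248 h
Power = 136.4 kWh ÷ 248 h = 0.55 kW = 550 W

550 W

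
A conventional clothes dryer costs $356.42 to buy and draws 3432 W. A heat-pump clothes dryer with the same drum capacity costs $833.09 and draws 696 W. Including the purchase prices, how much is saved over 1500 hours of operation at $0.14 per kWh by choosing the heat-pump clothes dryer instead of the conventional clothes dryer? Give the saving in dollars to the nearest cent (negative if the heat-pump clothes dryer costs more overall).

conventional clothes dryer: $356.42 + (3432/1000) kW × 1500 h × $0.14 = $356.42 + $720.72 = $1077.14
heat-pump clothes dryer: $833.09 + (696/1000) kW × 1500 h × $0.14 = $833.09 + $146.16 = $979.25
Saving = $1077.14 − $979.25 = $97.89

$97.89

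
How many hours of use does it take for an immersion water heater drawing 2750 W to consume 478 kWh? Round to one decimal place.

173.8 h

Hours = 478 kWh ÷ 2.75 kW = 173.8 h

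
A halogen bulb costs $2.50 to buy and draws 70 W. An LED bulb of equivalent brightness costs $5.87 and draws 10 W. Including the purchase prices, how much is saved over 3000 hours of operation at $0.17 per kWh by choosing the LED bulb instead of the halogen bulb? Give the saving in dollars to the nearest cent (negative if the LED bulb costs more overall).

halogen bulb: $2.50 + (70/1000) kW × 3000 h × $0.17 = $2.50 + $35.7 = $38.2
LED bulb: $5.87 + (10/1000) kW × 3000 h × $0.17 = $5.87 + $5.1 = $10.97
Saving = $38.2 − $10.97 = $27.23

$27.23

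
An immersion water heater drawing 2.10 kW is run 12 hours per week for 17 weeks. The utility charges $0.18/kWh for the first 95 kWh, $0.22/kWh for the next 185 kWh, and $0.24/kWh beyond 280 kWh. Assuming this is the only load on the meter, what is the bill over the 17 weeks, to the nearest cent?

Runtime = 12 h/week × 17 weeks = 204 h
Energy = 2.1 kW × 204 h = 428.4 kWh
Tier 1 (0–95 kWh): 95 × $0.18 = $17.1
Tier 2 (95–280 kWh): 185 × $0.22 = $40.7
Above 280 kWh: 148.4 × $0.24 = $35.616
Bill = $93.42

$93.42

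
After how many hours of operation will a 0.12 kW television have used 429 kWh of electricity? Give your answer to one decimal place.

3575.0 h

Hours = 429 kWh ÷ 0.12 kW = 3575.0 h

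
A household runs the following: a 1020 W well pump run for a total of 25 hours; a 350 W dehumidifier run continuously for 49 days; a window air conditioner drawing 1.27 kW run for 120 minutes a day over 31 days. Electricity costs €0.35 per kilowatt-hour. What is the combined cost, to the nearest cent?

well pump: 1.02 kW × 25 h = 25.5 kWh
dehumidifier: Runtime = 24 h × 49 = 1176 h
dehumidifier: 0.35 kW × 1176 h = 411.6 kWh
window air conditioner: Runtime = 120 min × 31 = 3720 min = 62 h
window air conditioner: 1.27 kW × 62 h = 78.74 kWh
Total energy = 515.84 kWh
Cost = 515.84 × €0.35 = €180.54

€180.54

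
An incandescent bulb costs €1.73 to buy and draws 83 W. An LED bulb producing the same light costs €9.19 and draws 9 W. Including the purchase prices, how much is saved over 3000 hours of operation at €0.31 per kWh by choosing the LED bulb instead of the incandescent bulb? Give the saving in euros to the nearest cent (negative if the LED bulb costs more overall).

incandescent bulb: €1.73 + (83/1000) kW × 3000 h × €0.31 = €1.73 + €77.19 = €78.92
LED bulb: €9.19 + (9/1000) kW × 3000 h × €0.31 = €9.19 + €8.37 = €17.56
Saving = €78.92 − €17.56 = €61.36

€61.36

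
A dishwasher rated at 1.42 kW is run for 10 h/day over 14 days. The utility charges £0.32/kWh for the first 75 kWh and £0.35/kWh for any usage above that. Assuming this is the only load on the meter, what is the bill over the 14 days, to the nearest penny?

£67.33

Runtime = 10 h/day × 14 days = 140 h
Energy = 1.42 kW × 140 h = 198.8 kWh
Tier 1 (0–75 kWh): 75 × £0.32 = £24
Above 75 kWh: 123.8 × £0.35 = £43.33
Bill = £67.33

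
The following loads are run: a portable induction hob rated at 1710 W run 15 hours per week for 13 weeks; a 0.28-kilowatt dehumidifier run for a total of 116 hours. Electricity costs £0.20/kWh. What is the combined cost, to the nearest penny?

portable induction hob: Runtime = 15 h/week × 13 weeks = 195 h
portable induction hob: 1.71 kW × 195 h = 333.45 kWh
dehumidifier: 0.28 kW × 116 h = 32.48 kWh
Total energy = 365.93 kWh
Cost = 365.93 × £0.20 = £73.19

£73.19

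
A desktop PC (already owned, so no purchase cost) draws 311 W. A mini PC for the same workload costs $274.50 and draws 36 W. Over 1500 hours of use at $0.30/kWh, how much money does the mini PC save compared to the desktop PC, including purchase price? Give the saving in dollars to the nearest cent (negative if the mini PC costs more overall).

desktop PC: $0.00 + (311/1000) kW × 1500 h × $0.30 = $0.00 + $139.95 = $139.95
mini PC: $274.50 + (36/1000) kW × 1500 h × $0.30 = $274.50 + $16.2 = $290.7
Saving = $139.95 − $290.7 = −$150.75

-$150.75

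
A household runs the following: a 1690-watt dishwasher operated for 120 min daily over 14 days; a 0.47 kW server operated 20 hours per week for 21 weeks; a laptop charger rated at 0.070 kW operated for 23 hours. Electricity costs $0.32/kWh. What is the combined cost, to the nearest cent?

dishwasher: Runtime = 120 min × 14 = 1680 min = 28 h
dishwasher: 1.69 kW × 28 h = 47.32 kWh
server: Runtime = 20 h/week × 21 weeks = 420 h
server: 0.47 kW × 420 h = 197.4 kWh
laptop charger: 0.07 kW × 23 h = 1.61 kWh
Total energy = 246.33 kWh
Cost = 246.33 × $0.32 = $78.83

$78.83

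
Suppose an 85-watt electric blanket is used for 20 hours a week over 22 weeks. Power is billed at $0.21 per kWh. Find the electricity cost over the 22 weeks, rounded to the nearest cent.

$7.85

Runtime = 20 h/week × 22 weeks = 440 h
Energy = 0.085 kW × 440 h = 37.4 kWh
Cost = 37.4 kWh × $0.21/kWh = $7.85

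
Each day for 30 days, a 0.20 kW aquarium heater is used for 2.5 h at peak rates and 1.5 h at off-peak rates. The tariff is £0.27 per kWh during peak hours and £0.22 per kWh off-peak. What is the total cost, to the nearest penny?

Peak energy = 0.2 kW × 2.5 h × 30 = 15 kWh
Off-peak energy = 0.2 kW × 1.5 h × 30 = 9 kWh
Cost = 15 × £0.27 + 9 × £0.22 = £4.05 + £1.98 = £6.03

£6.03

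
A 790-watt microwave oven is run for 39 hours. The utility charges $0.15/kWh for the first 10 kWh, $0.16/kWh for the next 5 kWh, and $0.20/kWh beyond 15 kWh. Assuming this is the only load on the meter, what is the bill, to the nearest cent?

$5.46

Energy = 0.79 kW × 39 h = 30.81 kWh
Tier 1 (0–10 kWh): 10 × $0.15 = $1.5
Tier 2 (10–15 kWh): 5 × $0.16 = $0.8
Above 15 kWh: 15.81 × $0.20 = $3.162
Bill = $5.46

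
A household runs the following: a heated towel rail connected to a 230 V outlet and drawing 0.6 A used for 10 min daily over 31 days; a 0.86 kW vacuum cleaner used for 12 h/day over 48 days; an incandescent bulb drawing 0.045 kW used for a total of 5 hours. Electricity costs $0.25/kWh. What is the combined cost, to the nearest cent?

heated towel rail: Power = 0.6 A × 230 V = 138 W = 0.138 kW
heated towel rail: Runtime = 10 min × 31 = 310 min = 5.166666… h
heated towel rail: 0.138 kW × 5.166666… h = 0.713 kWh
vacuum cleaner: Runtime = 12 h/day × 48 days = 576 h
vacuum cleaner: 0.86 kW × 576 h = 495.36 kWh
incandescent bulb: 0.045 kW × 5 h = 0.225 kWh
Total energy = 496.298 kWh
Cost = 496.298 × $0.25 = $124.07

$124.07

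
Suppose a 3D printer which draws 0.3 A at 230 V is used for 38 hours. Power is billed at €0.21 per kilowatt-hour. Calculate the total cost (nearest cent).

Power = 0.3 A × 230 V = 69 W = 0.069 kW
Energy = 0.069 kW × 38 h = 2.622 kWh
Cost = 2.622 kWh × €0.21/kWh = €0.55

€0.55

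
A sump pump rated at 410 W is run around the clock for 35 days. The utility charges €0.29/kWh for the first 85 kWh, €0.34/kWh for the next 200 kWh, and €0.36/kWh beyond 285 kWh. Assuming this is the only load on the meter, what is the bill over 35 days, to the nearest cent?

€114.03

Runtime = 24 h × 35 = 840 h
Energy = 0.41 kW × 840 h = 344.4 kWh
Tier 1 (0–85 kWh): 85 × €0.29 = €24.65
Tier 2 (85–285 kWh): 200 × €0.34 = €68
Above 285 kWh: 59.4 × €0.36 = €21.384
Bill = €114.03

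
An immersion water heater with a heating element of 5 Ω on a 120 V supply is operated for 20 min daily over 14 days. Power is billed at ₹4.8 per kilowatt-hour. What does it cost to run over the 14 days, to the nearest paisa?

Power = V²/R = 120²/5 = 2880 W = 2.88 kW
Runtime = 20 min × 14 = 280 min = 4.666666… h
Energy = 2.88 kW × 4.666666… h = 13.44 kWh
Cost = 13.44 kWh × ₹4.8/kWh = ₹64.51

₹64.51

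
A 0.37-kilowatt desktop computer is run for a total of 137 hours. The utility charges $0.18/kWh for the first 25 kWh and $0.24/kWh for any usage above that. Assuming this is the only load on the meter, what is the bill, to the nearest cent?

$10.67

Energy = 0.37 kW × 137 h = 50.69 kWh
Tier 1 (0–25 kWh): 25 × $0.18 = $4.5
Above 25 kWh: 25.69 × $0.24 = $6.1656
Bill = $10.67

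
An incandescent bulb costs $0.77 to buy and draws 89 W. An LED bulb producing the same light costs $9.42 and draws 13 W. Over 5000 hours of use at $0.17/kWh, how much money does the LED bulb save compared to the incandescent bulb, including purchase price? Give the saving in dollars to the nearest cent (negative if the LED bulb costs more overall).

incandescent bulb: $0.77 + (89/1000) kW × 5000 h × $0.17 = $0.77 + $75.65 = $76.42
LED bulb: $9.42 + (13/1000) kW × 5000 h × $0.17 = $9.42 + $11.05 = $20.47
Saving = $76.42 − $20.47 = $55.95

$55.95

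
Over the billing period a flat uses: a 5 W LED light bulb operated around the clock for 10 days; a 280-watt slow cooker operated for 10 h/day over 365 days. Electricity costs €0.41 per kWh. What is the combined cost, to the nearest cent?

LED light bulb: Runtime = 24 h × 10 = 240 h
LED light bulb: 0.005 kW × 240 h = 1.2 kWh
slow cooker: Runtime = 10 h/day × 365 days = 3650 h
slow cooker: 0.28 kW × 3650 h = 1022 kWh
Total energy = 1023.2 kWh
Cost = 1023.2 × €0.41 = €419.51

€419.51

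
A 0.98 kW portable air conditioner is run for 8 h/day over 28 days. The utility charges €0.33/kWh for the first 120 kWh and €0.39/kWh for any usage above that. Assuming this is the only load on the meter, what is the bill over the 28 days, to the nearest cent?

€78.41

Runtime = 8 h/day × 28 days = 224 h
Energy = 0.98 kW × 224 h = 219.52 kWh
Tier 1 (0–120 kWh): 120 × €0.33 = €39.6
Above 120 kWh: 99.52 × €0.39 = €38.8128
Bill = €78.41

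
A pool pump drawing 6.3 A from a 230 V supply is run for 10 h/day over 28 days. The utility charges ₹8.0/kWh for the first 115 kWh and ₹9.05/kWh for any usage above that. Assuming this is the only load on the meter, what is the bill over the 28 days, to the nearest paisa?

Power = 6.3 A × 230 V = 1449 W = 1.449 kW
Runtime = 10 h/day × 28 days = 280 h
Energy = 1.449 kW × 280 h = 405.72 kWh
Tier 1 (0–115 kWh): 115 × ₹8.0 = ₹920
Above 115 kWh: 290.72 × ₹9.05 = ₹2631.016
Bill = ₹3551.02

₹3551.02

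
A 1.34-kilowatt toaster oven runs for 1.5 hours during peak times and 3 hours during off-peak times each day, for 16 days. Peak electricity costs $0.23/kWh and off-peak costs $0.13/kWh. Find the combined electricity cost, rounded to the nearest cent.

Peak energy = 1.34 kW × 1.5 h × 16 = 32.16 kWh
Off-peak energy = 1.34 kW × 3 h × 16 = 64.32 kWh
Cost = 32.16 × $0.23 + 64.32 × $0.13 = $7.3968 + $8.3616 = $15.76

$15.76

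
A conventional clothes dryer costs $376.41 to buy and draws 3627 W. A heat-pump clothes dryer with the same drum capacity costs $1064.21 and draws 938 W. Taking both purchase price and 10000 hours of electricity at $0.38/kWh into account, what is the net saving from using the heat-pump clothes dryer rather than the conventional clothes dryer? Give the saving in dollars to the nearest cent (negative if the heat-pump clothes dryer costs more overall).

$9530.40

conventional clothes dryer: $376.41 + (3627/1000) kW × 10000 h × $0.38 = $376.41 + $13782.6 = $14159.01
heat-pump clothes dryer: $1064.21 + (938/1000) kW × 10000 h × $0.38 = $1064.21 + $3564.4 = $4628.61
Saving = $14159.01 − $4628.61 = $9530.4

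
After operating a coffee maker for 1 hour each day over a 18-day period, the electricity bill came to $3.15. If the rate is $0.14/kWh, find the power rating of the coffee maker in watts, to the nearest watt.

1250 W

Energy = $3.15 ÷ $0.14/kWh = 22.5 kWh
Runtime = 1 h/day × 18 days = 18 h
Power = 22.5 kWh ÷ 18 h = 1.25 kW = 1250 W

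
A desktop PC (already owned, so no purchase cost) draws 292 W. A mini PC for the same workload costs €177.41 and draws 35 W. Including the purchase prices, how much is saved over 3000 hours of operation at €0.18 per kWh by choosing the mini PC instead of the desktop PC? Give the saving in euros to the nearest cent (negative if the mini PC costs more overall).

desktop PC: €0.00 + (292/1000) kW × 3000 h × €0.18 = €0.00 + €157.68 = €157.68
mini PC: €177.41 + (35/1000) kW × 3000 h × €0.18 = €177.41 + €18.9 = €196.31
Saving = €157.68 − €196.31 = −€38.63

-€38.63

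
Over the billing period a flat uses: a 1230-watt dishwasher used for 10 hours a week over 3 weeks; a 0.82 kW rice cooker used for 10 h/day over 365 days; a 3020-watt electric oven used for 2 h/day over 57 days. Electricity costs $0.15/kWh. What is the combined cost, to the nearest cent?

dishwasher: Runtime = 10 h/week × 3 weeks = 30 h
dishwasher: 1.23 kW × 30 h = 36.9 kWh
rice cooker: Runtime = 10 h/day × 365 days = 3650 h
rice cooker: 0.82 kW × 3650 h = 2993 kWh
electric oven: Runtime = 2 h/day × 57 days = 114 h
electric oven: 3.02 kW × 114 h = 344.28 kWh
Total energy = 3374.18 kWh
Cost = 3374.18 × $0.15 = $506.13

$506.13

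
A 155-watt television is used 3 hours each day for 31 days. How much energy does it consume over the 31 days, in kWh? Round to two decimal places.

14.42 kWh

Runtime = 3 h/day × 31 days = 93 h
Energy = 0.155 kW × 93 h = 14.415 kWh ≈ 14.42 kWh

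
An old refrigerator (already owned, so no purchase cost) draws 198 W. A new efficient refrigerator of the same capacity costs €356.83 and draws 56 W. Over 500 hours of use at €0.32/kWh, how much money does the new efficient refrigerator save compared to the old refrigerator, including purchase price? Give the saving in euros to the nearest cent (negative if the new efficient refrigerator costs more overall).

-€334.11

old refrigerator: €0.00 + (198/1000) kW × 500 h × €0.32 = €0.00 + €31.68 = €31.68
new efficient refrigerator: €356.83 + (56/1000) kW × 500 h × €0.32 = €356.83 + €8.96 = €365.79
Saving = €31.68 − €365.79 = −€334.11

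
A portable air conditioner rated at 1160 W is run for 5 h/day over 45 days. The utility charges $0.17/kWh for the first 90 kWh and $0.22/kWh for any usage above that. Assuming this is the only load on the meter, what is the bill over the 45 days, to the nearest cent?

Runtime = 5 h/day × 45 days = 225 h
Energy = 1.16 kW × 225 h = 261 kWh
Tier 1 (0–90 kWh): 90 × $0.17 = $15.3
Above 90 kWh: 171 × $0.22 = $37.62
Bill = $52.92

$52.92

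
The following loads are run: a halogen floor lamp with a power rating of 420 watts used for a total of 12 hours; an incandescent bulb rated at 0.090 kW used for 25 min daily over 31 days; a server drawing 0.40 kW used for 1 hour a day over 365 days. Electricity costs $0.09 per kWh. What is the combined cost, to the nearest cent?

$13.70

halogen floor lamp: 0.42 kW × 12 h = 5.04 kWh
incandescent bulb: Runtime = 25 min × 31 = 775 min = 12.916666… h
incandescent bulb: 0.09 kW × 12.916666… h = 1.1625 kWh
server: Runtime = 1 h/day × 365 days = 365 h
server: 0.4 kW × 365 h = 146 kWh
Total energy = 152.2025 kWh
Cost = 152.2025 × $0.09 = $13.70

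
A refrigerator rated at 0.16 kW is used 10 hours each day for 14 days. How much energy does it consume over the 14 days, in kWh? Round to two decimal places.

22.40 kWh

Runtime = 10 h/day × 14 days = 140 h
Energy = 0.16 kW × 140 h = 22.4 kWh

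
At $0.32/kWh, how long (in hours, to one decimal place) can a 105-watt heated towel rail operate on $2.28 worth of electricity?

67.9 h

Energy available = $2.28 ÷ $0.32/kWh = 7.125 kWh
Hours = 7.125 kWh ÷ 0.105 kW = 67.9 h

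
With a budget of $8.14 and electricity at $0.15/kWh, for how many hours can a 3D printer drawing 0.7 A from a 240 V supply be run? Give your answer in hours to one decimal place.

323.0 h

Power = 0.7 A × 240 V = 168 W = 0.168 kW
Energy available = $8.14 ÷ $0.15/kWh = 54.2667 kWh
Hours = 54.2667 kWh ÷ 0.168 kW = 323.0 h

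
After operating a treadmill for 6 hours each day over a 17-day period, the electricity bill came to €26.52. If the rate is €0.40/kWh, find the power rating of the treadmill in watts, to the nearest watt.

650 W

Energy = €26.52 ÷ €0.40/kWh = 66.3 kWh
Runtime = 6 h/day × 17 days = 102 h
Power = 66.3 kWh ÷ 102 h = 0.65 kW = 650 W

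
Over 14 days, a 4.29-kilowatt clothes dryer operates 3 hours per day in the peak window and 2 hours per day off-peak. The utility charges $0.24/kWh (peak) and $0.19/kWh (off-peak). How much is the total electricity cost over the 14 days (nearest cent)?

$66.07

Peak energy = 4.29 kW × 3 h × 14 = 180.18 kWh
Off-peak energy = 4.29 kW × 2 h × 14 = 120.12 kWh
Cost = 180.18 × $0.24 + 120.12 × $0.19 = $43.2432 + $22.8228 = $66.07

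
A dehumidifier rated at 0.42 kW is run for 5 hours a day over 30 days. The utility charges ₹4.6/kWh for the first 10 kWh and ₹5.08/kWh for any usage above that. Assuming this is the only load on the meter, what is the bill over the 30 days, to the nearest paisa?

₹315.24

Runtime = 5 h/day × 30 days = 150 h
Energy = 0.42 kW × 150 h = 63 kWh
Tier 1 (0–10 kWh): 10 × ₹4.6 = ₹46
Above 10 kWh: 53 × ₹5.08 = ₹269.24
Bill = ₹315.24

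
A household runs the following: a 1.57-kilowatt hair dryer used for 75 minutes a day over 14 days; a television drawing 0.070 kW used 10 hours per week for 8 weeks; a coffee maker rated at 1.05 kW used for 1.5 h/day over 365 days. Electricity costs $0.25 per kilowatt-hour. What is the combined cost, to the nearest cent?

$151.99

hair dryer: Runtime = 75 min × 14 = 1050 min = 17.5 h
hair dryer: 1.57 kW × 17.5 h = 27.475 kWh
television: Runtime = 10 h/week × 8 weeks = 80 h
television: 0.07 kW × 80 h = 5.6 kWh
coffee maker: Runtime = 1.5 h/day × 365 days = 547.5 h
coffee maker: 1.05 kW × 547.5 h = 574.875 kWh
Total energy = 607.95 kWh
Cost = 607.95 × $0.25 = $151.99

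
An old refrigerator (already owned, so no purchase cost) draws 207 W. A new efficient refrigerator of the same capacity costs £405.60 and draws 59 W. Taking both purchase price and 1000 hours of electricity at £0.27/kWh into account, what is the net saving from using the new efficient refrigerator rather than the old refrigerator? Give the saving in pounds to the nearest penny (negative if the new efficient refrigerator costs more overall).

-£365.64

old refrigerator: £0.00 + (207/1000) kW × 1000 h × £0.27 = £0.00 + £55.89 = £55.89
new efficient refrigerator: £405.60 + (59/1000) kW × 1000 h × £0.27 = £405.60 + £15.93 = £421.53
Saving = £55.89 − £421.53 = −£365.64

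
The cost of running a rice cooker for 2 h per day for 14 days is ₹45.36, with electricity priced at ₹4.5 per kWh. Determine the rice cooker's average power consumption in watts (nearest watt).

Energy = ₹45.36 ÷ ₹4.5/kWh = 10.08 kWh
Runtime = 2 h/day × 14 days = 28 h
Power = 10.08 kWh ÷ 28 h = 0.36 kW = 360 W

360 W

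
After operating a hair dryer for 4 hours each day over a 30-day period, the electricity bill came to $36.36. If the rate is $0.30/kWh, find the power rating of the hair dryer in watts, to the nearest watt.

Energy = $36.36 ÷ $0.30/kWh = 121.2 kWh
Runtime = 4 h/day × 30 days = 120 h
Power = 121.2 kWh ÷ 120 h = 1.01 kW = 1010 W

1010 W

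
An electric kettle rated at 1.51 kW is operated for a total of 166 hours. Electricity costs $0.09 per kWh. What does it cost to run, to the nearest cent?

$22.56

Energy = 1.51 kW × 166 h = 250.66 kWh
Cost = 250.66 kWh × $0.09/kWh = $22.56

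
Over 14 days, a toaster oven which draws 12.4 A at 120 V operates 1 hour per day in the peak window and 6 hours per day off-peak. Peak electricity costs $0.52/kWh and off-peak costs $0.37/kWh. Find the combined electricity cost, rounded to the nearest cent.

Power = 12.4 A × 120 V = 1488 W = 1.488 kW
Peak energy = 1.488 kW × 1 h × 14 = 20.832 kWh
Off-peak energy = 1.488 kW × 6 h × 14 = 124.992 kWh
Cost = 20.832 × $0.52 + 124.992 × $0.37 = $10.83264 + $46.24704 = $57.08

$57.08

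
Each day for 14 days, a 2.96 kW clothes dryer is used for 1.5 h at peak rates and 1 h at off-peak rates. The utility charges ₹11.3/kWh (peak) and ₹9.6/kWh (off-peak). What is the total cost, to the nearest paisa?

Peak energy = 2.96 kW × 1.5 h × 14 = 62.16 kWh
Off-peak energy = 2.96 kW × 1 h × 14 = 41.44 kWh
Cost = 62.16 × ₹11.3 + 41.44 × ₹9.6 = ₹702.408 + ₹397.824 = ₹1100.23

₹1100.23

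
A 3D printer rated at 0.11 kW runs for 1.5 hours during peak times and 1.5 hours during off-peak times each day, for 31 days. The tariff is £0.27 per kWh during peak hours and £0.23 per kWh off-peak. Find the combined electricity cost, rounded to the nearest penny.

£2.56

Peak energy = 0.11 kW × 1.5 h × 31 = 5.115 kWh
Off-peak energy = 0.11 kW × 1.5 h × 31 = 5.115 kWh
Cost = 5.115 × £0.27 + 5.115 × £0.23 = £1.38105 + £1.17645 = £2.56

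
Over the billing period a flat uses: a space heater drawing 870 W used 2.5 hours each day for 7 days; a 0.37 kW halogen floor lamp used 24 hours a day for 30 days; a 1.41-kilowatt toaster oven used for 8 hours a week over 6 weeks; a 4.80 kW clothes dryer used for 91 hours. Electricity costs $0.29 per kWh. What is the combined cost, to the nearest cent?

space heater: Runtime = 2.5 h/day × 7 days = 17.5 h
space heater: 0.87 kW × 17.5 h = 15.225 kWh
halogen floor lamp: Runtime = 24 h × 30 = 720 h
halogen floor lamp: 0.37 kW × 720 h = 266.4 kWh
toaster oven: Runtime = 8 h/week × 6 weeks = 48 h
toaster oven: 1.41 kW × 48 h = 67.68 kWh
clothes dryer: 4.8 kW × 91 h = 436.8 kWh
Total energy = 786.105 kWh
Cost = 786.105 × $0.29 = $227.97

$227.97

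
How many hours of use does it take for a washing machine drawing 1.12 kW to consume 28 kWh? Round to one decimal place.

25.0 h

Hours = 28 kWh ÷ 1.12 kW = 25.0 h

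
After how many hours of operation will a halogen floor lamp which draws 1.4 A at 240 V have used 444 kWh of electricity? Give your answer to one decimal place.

1321.4 h

Power = 1.4 A × 240 V = 336 W = 0.336 kW
Hours = 444 kWh ÷ 0.336 kW = 1321.4 h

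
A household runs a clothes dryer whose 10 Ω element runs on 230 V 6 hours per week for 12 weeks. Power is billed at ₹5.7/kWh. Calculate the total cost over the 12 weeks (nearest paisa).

Power = V²/R = 230²/10 = 5290 W = 5.29 kW
Runtime = 6 h/week × 12 weeks = 72 h
Energy = 5.29 kW × 72 h = 380.88 kWh
Cost = 380.88 kWh × ₹5.7/kWh = ₹2171.02

₹2171.02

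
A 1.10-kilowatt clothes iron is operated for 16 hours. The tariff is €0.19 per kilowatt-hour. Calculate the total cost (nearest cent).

Energy = 1.1 kW × 16 h = 17.6 kWh
Cost = 17.6 kWh × €0.19/kWh = €3.34

€3.34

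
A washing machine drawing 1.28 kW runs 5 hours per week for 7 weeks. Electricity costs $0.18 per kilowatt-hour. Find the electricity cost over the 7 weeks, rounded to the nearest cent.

$8.06

Runtime = 5 h/week × 7 weeks = 35 h
Energy = 1.28 kW × 35 h = 44.8 kWh
Cost = 44.8 kWh × $0.18/kWh = $8.06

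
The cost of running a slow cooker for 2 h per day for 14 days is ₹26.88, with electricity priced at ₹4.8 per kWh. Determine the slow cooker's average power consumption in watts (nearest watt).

Energy = ₹26.88 ÷ ₹4.8/kWh = 5.6 kWh
Runtime = 2 h/day × 14 days = 28 h
Power = 5.6 kWh ÷ 28 h = 0.2 kW = 200 W

200 W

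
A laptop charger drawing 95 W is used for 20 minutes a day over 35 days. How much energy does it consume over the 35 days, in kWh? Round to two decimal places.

Runtime = 20 min × 35 = 700 min = 11.666666… h
Energy = 0.095 kW × 11.666666… h = 1.108333… kWh ≈ 1.11 kWh

1.11 kWh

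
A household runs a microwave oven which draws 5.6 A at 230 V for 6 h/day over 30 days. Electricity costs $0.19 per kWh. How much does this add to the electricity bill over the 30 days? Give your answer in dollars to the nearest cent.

$44.05

Power = 5.6 A × 230 V = 1288 W = 1.288 kW
Runtime = 6 h/day × 30 days = 180 h
Energy = 1.288 kW × 180 h = 231.84 kWh
Cost = 231.84 kWh × $0.19/kWh = $44.05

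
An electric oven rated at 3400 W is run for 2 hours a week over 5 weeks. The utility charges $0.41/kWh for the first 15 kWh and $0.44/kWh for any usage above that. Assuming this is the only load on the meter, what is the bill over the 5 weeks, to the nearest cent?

$14.51

Runtime = 2 h/week × 5 weeks = 10 h
Energy = 3.4 kW × 10 h = 34 kWh
Tier 1 (0–15 kWh): 15 × $0.41 = $6.15
Above 15 kWh: 19 × $0.44 = $8.36
Bill = $14.51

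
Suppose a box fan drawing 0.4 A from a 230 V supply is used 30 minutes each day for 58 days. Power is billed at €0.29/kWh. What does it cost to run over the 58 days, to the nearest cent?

Power = 0.4 A × 230 V = 92 W = 0.092 kW
Runtime = 30 min × 58 = 1740 min = 29 h
Energy = 0.092 kW × 29 h = 2.668 kWh
Cost = 2.668 kWh × €0.29/kWh = €0.77

€0.77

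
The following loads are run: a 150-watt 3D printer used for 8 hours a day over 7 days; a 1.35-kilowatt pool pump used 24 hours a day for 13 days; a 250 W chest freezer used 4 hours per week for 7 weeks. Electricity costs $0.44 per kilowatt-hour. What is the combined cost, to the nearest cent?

3D printer: Runtime = 8 h/day × 7 days = 56 h
3D printer: 0.15 kW × 56 h = 8.4 kWh
pool pump: Runtime = 24 h × 13 = 312 h
pool pump: 1.35 kW × 312 h = 421.2 kWh
chest freezer: Runtime = 4 h/week × 7 weeks = 28 h
chest freezer: 0.25 kW × 28 h = 7 kWh
Total energy = 436.6 kWh
Cost = 436.6 × $0.44 = $192.10

$192.10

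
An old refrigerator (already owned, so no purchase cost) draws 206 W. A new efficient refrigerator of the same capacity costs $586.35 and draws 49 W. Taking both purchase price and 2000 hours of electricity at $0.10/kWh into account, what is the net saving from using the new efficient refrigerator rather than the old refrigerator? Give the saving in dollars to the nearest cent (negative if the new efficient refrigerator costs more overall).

-$554.95

old refrigerator: $0.00 + (206/1000) kW × 2000 h × $0.10 = $0.00 + $41.2 = $41.2
new efficient refrigerator: $586.35 + (49/1000) kW × 2000 h × $0.10 = $586.35 + $9.8 = $596.15
Saving = $41.2 − $596.15 = −$554.95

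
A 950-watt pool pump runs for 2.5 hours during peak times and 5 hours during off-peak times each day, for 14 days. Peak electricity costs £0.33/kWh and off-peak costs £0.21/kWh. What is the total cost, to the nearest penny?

£24.94

Peak energy = 0.95 kW × 2.5 h × 14 = 33.25 kWh
Off-peak energy = 0.95 kW × 5 h × 14 = 66.5 kWh
Cost = 33.25 × £0.33 + 66.5 × £0.21 = £10.9725 + £13.965 = £24.94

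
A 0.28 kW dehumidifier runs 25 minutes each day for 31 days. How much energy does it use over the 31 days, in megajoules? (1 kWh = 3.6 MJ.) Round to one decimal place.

13.0 MJ

Runtime = 25 min × 31 = 775 min = 12.916666… h
Energy = 0.28 kW × 12.916666… h = 3.616666… kWh
= 3.616666… × 3.6 MJ = 13.0 MJ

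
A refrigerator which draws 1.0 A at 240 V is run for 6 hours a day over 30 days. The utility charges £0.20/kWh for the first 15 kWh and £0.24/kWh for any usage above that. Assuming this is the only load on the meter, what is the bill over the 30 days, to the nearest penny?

£9.77

Power = 1.0 A × 240 V = 240 W = 0.24 kW
Runtime = 6 h/day × 30 days = 180 h
Energy = 0.24 kW × 180 h = 43.2 kWh
Tier 1 (0–15 kWh): 15 × £0.20 = £3
Above 15 kWh: 28.2 × £0.24 = £6.768
Bill = £9.77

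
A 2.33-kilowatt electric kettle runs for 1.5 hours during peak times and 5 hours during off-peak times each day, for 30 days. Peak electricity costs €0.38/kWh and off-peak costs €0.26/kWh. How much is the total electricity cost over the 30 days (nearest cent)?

Peak energy = 2.33 kW × 1.5 h × 30 = 104.85 kWh
Off-peak energy = 2.33 kW × 5 h × 30 = 349.5 kWh
Cost = 104.85 × €0.38 + 349.5 × €0.26 = €39.843 + €90.87 = €130.71

€130.71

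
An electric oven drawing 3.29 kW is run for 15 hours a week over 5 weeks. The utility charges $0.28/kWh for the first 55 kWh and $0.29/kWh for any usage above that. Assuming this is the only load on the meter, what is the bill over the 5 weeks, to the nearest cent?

Runtime = 15 h/week × 5 weeks = 75 h
Energy = 3.29 kW × 75 h = 246.75 kWh
Tier 1 (0–55 kWh): 55 × $0.28 = $15.4
Above 55 kWh: 191.75 × $0.29 = $55.6075
Bill = $71.01

$71.01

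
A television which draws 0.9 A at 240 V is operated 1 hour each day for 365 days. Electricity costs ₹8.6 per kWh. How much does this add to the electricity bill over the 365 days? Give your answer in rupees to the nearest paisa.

₹678.02

Power = 0.9 A × 240 V = 216 W = 0.216 kW
Runtime = 1 h/day × 365 days = 365 h
Energy = 0.216 kW × 365 h = 78.84 kWh
Cost = 78.84 kWh × ₹8.6/kWh = ₹678.02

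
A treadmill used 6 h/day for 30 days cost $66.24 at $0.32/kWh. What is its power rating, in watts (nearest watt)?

Energy = $66.24 ÷ $0.32/kWh = 207 kWh
Runtime = 6 h/day × 30 days = 180 h
Power = 207 kWh ÷ 180 h = 1.15 kW = 1150 W

1150 W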